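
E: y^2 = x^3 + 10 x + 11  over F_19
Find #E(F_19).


For each x in F_19, count y with y^2 = x^3 + 10 x + 11 mod 19:
  x = 0: RHS = 11, y in [7, 12]  -> 2 point(s)
  x = 2: RHS = 1, y in [1, 18]  -> 2 point(s)
  x = 3: RHS = 11, y in [7, 12]  -> 2 point(s)
  x = 4: RHS = 1, y in [1, 18]  -> 2 point(s)
  x = 7: RHS = 6, y in [5, 14]  -> 2 point(s)
  x = 10: RHS = 9, y in [3, 16]  -> 2 point(s)
  x = 12: RHS = 16, y in [4, 15]  -> 2 point(s)
  x = 13: RHS = 1, y in [1, 18]  -> 2 point(s)
  x = 14: RHS = 7, y in [8, 11]  -> 2 point(s)
  x = 16: RHS = 11, y in [7, 12]  -> 2 point(s)
  x = 18: RHS = 0, y in [0]  -> 1 point(s)
Affine points: 21. Add the point at infinity: total = 22.

#E(F_19) = 22


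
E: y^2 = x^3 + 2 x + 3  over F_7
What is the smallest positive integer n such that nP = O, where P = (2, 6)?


Compute successive multiples of P until we hit O:
  1P = (2, 6)
  2P = (3, 1)
  3P = (6, 0)
  4P = (3, 6)
  5P = (2, 1)
  6P = O

ord(P) = 6


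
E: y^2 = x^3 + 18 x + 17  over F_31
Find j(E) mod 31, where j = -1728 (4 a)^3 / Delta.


Delta = -16(4 a^3 + 27 b^2) mod 31 = 12
-1728 * (4 a)^3 = -1728 * (4*18)^3 mod 31 = 2
j = 2 * 12^(-1) mod 31 = 26

j = 26 (mod 31)


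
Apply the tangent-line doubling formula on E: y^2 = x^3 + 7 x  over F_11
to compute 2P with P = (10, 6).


Doubling: s = (3 x1^2 + a) / (2 y1)
s = (3*10^2 + 7) / (2*6) mod 11 = 10
x3 = s^2 - 2 x1 mod 11 = 10^2 - 2*10 = 3
y3 = s (x1 - x3) - y1 mod 11 = 10 * (10 - 3) - 6 = 9

2P = (3, 9)


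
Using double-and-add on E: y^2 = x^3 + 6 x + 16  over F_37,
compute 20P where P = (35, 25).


k = 20 = 10100_2 (binary, LSB first: 00101)
Double-and-add from P = (35, 25):
  bit 0 = 0: acc unchanged = O
  bit 1 = 0: acc unchanged = O
  bit 2 = 1: acc = O + (11, 9) = (11, 9)
  bit 3 = 0: acc unchanged = (11, 9)
  bit 4 = 1: acc = (11, 9) + (20, 12) = (2, 31)

20P = (2, 31)


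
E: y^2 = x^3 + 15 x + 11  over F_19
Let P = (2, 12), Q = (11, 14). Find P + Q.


P != Q, so use the chord formula.
s = (y2 - y1) / (x2 - x1) = (2) / (9) mod 19 = 15
x3 = s^2 - x1 - x2 mod 19 = 15^2 - 2 - 11 = 3
y3 = s (x1 - x3) - y1 mod 19 = 15 * (2 - 3) - 12 = 11

P + Q = (3, 11)


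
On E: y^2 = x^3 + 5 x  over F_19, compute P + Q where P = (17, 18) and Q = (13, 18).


P != Q, so use the chord formula.
s = (y2 - y1) / (x2 - x1) = (0) / (15) mod 19 = 0
x3 = s^2 - x1 - x2 mod 19 = 0^2 - 17 - 13 = 8
y3 = s (x1 - x3) - y1 mod 19 = 0 * (17 - 8) - 18 = 1

P + Q = (8, 1)


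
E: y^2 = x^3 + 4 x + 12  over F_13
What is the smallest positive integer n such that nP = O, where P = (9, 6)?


Compute successive multiples of P until we hit O:
  1P = (9, 6)
  2P = (8, 7)
  3P = (10, 8)
  4P = (11, 3)
  5P = (5, 1)
  6P = (3, 8)
  7P = (4, 1)
  8P = (1, 2)
  ... (continuing to 19P)
  19P = O

ord(P) = 19


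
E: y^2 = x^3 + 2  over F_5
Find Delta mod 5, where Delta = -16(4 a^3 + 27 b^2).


4 a^3 + 27 b^2 = 4*0^3 + 27*2^2 = 0 + 108 = 108
Delta = -16 * (108) = -1728
Delta mod 5 = 2

Delta = 2 (mod 5)


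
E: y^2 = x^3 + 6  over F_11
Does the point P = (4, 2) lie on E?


Check whether y^2 = x^3 + 0 x + 6 (mod 11) for (x, y) = (4, 2).
LHS: y^2 = 2^2 mod 11 = 4
RHS: x^3 + 0 x + 6 = 4^3 + 0*4 + 6 mod 11 = 4
LHS = RHS

Yes, on the curve


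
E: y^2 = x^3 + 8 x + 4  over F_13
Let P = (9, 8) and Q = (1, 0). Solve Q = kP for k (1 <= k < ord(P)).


Enumerate multiples of P until we hit Q = (1, 0):
  1P = (9, 8)
  2P = (4, 3)
  3P = (1, 0)
Match found at i = 3.

k = 3


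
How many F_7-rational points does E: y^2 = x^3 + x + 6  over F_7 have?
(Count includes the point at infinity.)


For each x in F_7, count y with y^2 = x^3 + 1 x + 6 mod 7:
  x = 1: RHS = 1, y in [1, 6]  -> 2 point(s)
  x = 2: RHS = 2, y in [3, 4]  -> 2 point(s)
  x = 3: RHS = 1, y in [1, 6]  -> 2 point(s)
  x = 4: RHS = 4, y in [2, 5]  -> 2 point(s)
  x = 6: RHS = 4, y in [2, 5]  -> 2 point(s)
Affine points: 10. Add the point at infinity: total = 11.

#E(F_7) = 11


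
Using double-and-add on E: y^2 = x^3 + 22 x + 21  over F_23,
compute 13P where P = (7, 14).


k = 13 = 1101_2 (binary, LSB first: 1011)
Double-and-add from P = (7, 14):
  bit 0 = 1: acc = O + (7, 14) = (7, 14)
  bit 1 = 0: acc unchanged = (7, 14)
  bit 2 = 1: acc = (7, 14) + (5, 16) = (12, 14)
  bit 3 = 1: acc = (12, 14) + (17, 8) = (12, 9)

13P = (12, 9)


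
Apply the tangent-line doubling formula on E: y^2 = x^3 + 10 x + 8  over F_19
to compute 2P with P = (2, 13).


Doubling: s = (3 x1^2 + a) / (2 y1)
s = (3*2^2 + 10) / (2*13) mod 19 = 14
x3 = s^2 - 2 x1 mod 19 = 14^2 - 2*2 = 2
y3 = s (x1 - x3) - y1 mod 19 = 14 * (2 - 2) - 13 = 6

2P = (2, 6)


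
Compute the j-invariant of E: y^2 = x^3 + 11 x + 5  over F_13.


Delta = -16(4 a^3 + 27 b^2) mod 13 = 8
-1728 * (4 a)^3 = -1728 * (4*11)^3 mod 13 = 8
j = 8 * 8^(-1) mod 13 = 1

j = 1 (mod 13)


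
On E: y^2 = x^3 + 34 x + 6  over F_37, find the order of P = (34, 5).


Compute successive multiples of P until we hit O:
  1P = (34, 5)
  2P = (31, 17)
  3P = (25, 33)
  4P = (16, 13)
  5P = (21, 18)
  6P = (20, 18)
  7P = (32, 9)
  8P = (12, 25)
  ... (continuing to 40P)
  40P = O

ord(P) = 40


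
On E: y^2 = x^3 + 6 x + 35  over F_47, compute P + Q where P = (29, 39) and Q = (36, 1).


P != Q, so use the chord formula.
s = (y2 - y1) / (x2 - x1) = (9) / (7) mod 47 = 8
x3 = s^2 - x1 - x2 mod 47 = 8^2 - 29 - 36 = 46
y3 = s (x1 - x3) - y1 mod 47 = 8 * (29 - 46) - 39 = 13

P + Q = (46, 13)


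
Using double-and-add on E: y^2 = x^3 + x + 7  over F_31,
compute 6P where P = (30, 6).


k = 6 = 110_2 (binary, LSB first: 011)
Double-and-add from P = (30, 6):
  bit 0 = 0: acc unchanged = O
  bit 1 = 1: acc = O + (9, 1) = (9, 1)
  bit 2 = 1: acc = (9, 1) + (17, 15) = (10, 5)

6P = (10, 5)


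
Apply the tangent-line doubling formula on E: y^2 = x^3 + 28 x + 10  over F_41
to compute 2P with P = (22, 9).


Doubling: s = (3 x1^2 + a) / (2 y1)
s = (3*22^2 + 28) / (2*9) mod 41 = 23
x3 = s^2 - 2 x1 mod 41 = 23^2 - 2*22 = 34
y3 = s (x1 - x3) - y1 mod 41 = 23 * (22 - 34) - 9 = 2

2P = (34, 2)


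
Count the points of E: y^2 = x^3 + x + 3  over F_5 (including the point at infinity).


For each x in F_5, count y with y^2 = x^3 + 1 x + 3 mod 5:
  x = 1: RHS = 0, y in [0]  -> 1 point(s)
  x = 4: RHS = 1, y in [1, 4]  -> 2 point(s)
Affine points: 3. Add the point at infinity: total = 4.

#E(F_5) = 4


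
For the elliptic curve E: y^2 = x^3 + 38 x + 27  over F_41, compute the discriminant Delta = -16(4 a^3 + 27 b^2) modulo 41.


4 a^3 + 27 b^2 = 4*38^3 + 27*27^2 = 219488 + 19683 = 239171
Delta = -16 * (239171) = -3826736
Delta mod 41 = 40

Delta = 40 (mod 41)


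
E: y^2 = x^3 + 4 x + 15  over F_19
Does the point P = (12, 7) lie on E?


Check whether y^2 = x^3 + 4 x + 15 (mod 19) for (x, y) = (12, 7).
LHS: y^2 = 7^2 mod 19 = 11
RHS: x^3 + 4 x + 15 = 12^3 + 4*12 + 15 mod 19 = 5
LHS != RHS

No, not on the curve


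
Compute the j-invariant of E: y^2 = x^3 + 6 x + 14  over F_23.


Delta = -16(4 a^3 + 27 b^2) mod 23 = 13
-1728 * (4 a)^3 = -1728 * (4*6)^3 mod 23 = 20
j = 20 * 13^(-1) mod 23 = 21

j = 21 (mod 23)


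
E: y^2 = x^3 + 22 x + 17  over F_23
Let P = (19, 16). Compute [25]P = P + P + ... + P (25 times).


k = 25 = 11001_2 (binary, LSB first: 10011)
Double-and-add from P = (19, 16):
  bit 0 = 1: acc = O + (19, 16) = (19, 16)
  bit 1 = 0: acc unchanged = (19, 16)
  bit 2 = 0: acc unchanged = (19, 16)
  bit 3 = 1: acc = (19, 16) + (20, 4) = (13, 4)
  bit 4 = 1: acc = (13, 4) + (18, 14) = (19, 7)

25P = (19, 7)


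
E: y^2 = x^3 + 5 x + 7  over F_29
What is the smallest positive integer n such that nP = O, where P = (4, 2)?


Compute successive multiples of P until we hit O:
  1P = (4, 2)
  2P = (28, 28)
  3P = (2, 5)
  4P = (18, 19)
  5P = (3, 22)
  6P = (16, 6)
  7P = (22, 21)
  8P = (23, 15)
  ... (continuing to 37P)
  37P = O

ord(P) = 37


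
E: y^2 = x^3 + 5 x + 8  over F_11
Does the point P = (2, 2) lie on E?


Check whether y^2 = x^3 + 5 x + 8 (mod 11) for (x, y) = (2, 2).
LHS: y^2 = 2^2 mod 11 = 4
RHS: x^3 + 5 x + 8 = 2^3 + 5*2 + 8 mod 11 = 4
LHS = RHS

Yes, on the curve


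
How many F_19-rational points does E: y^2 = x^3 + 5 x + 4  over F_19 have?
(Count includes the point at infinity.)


For each x in F_19, count y with y^2 = x^3 + 5 x + 4 mod 19:
  x = 0: RHS = 4, y in [2, 17]  -> 2 point(s)
  x = 8: RHS = 5, y in [9, 10]  -> 2 point(s)
  x = 10: RHS = 9, y in [3, 16]  -> 2 point(s)
  x = 12: RHS = 6, y in [5, 14]  -> 2 point(s)
  x = 13: RHS = 5, y in [9, 10]  -> 2 point(s)
  x = 14: RHS = 6, y in [5, 14]  -> 2 point(s)
  x = 16: RHS = 0, y in [0]  -> 1 point(s)
  x = 17: RHS = 5, y in [9, 10]  -> 2 point(s)
  x = 18: RHS = 17, y in [6, 13]  -> 2 point(s)
Affine points: 17. Add the point at infinity: total = 18.

#E(F_19) = 18


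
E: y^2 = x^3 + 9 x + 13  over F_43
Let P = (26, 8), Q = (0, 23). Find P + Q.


P != Q, so use the chord formula.
s = (y2 - y1) / (x2 - x1) = (15) / (17) mod 43 = 11
x3 = s^2 - x1 - x2 mod 43 = 11^2 - 26 - 0 = 9
y3 = s (x1 - x3) - y1 mod 43 = 11 * (26 - 9) - 8 = 7

P + Q = (9, 7)


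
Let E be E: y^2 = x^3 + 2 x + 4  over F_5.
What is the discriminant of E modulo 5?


4 a^3 + 27 b^2 = 4*2^3 + 27*4^2 = 32 + 432 = 464
Delta = -16 * (464) = -7424
Delta mod 5 = 1

Delta = 1 (mod 5)


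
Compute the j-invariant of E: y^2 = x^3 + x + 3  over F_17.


Delta = -16(4 a^3 + 27 b^2) mod 17 = 9
-1728 * (4 a)^3 = -1728 * (4*1)^3 mod 17 = 10
j = 10 * 9^(-1) mod 17 = 3

j = 3 (mod 17)


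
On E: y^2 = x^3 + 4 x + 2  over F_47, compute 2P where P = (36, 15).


Doubling: s = (3 x1^2 + a) / (2 y1)
s = (3*36^2 + 4) / (2*15) mod 47 = 42
x3 = s^2 - 2 x1 mod 47 = 42^2 - 2*36 = 0
y3 = s (x1 - x3) - y1 mod 47 = 42 * (36 - 0) - 15 = 40

2P = (0, 40)


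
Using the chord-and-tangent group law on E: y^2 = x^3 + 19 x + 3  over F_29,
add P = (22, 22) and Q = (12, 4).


P != Q, so use the chord formula.
s = (y2 - y1) / (x2 - x1) = (11) / (19) mod 29 = 25
x3 = s^2 - x1 - x2 mod 29 = 25^2 - 22 - 12 = 11
y3 = s (x1 - x3) - y1 mod 29 = 25 * (22 - 11) - 22 = 21

P + Q = (11, 21)


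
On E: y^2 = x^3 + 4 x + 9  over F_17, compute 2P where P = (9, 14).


Doubling: s = (3 x1^2 + a) / (2 y1)
s = (3*9^2 + 4) / (2*14) mod 17 = 7
x3 = s^2 - 2 x1 mod 17 = 7^2 - 2*9 = 14
y3 = s (x1 - x3) - y1 mod 17 = 7 * (9 - 14) - 14 = 2

2P = (14, 2)


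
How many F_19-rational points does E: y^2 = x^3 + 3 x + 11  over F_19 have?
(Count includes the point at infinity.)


For each x in F_19, count y with y^2 = x^3 + 3 x + 11 mod 19:
  x = 0: RHS = 11, y in [7, 12]  -> 2 point(s)
  x = 2: RHS = 6, y in [5, 14]  -> 2 point(s)
  x = 3: RHS = 9, y in [3, 16]  -> 2 point(s)
  x = 4: RHS = 11, y in [7, 12]  -> 2 point(s)
  x = 6: RHS = 17, y in [6, 13]  -> 2 point(s)
  x = 9: RHS = 7, y in [8, 11]  -> 2 point(s)
  x = 11: RHS = 7, y in [8, 11]  -> 2 point(s)
  x = 13: RHS = 5, y in [9, 10]  -> 2 point(s)
  x = 14: RHS = 4, y in [2, 17]  -> 2 point(s)
  x = 15: RHS = 11, y in [7, 12]  -> 2 point(s)
  x = 17: RHS = 16, y in [4, 15]  -> 2 point(s)
  x = 18: RHS = 7, y in [8, 11]  -> 2 point(s)
Affine points: 24. Add the point at infinity: total = 25.

#E(F_19) = 25


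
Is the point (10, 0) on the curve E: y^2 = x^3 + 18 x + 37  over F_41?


Check whether y^2 = x^3 + 18 x + 37 (mod 41) for (x, y) = (10, 0).
LHS: y^2 = 0^2 mod 41 = 0
RHS: x^3 + 18 x + 37 = 10^3 + 18*10 + 37 mod 41 = 28
LHS != RHS

No, not on the curve


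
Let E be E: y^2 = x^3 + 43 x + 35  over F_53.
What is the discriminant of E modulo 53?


4 a^3 + 27 b^2 = 4*43^3 + 27*35^2 = 318028 + 33075 = 351103
Delta = -16 * (351103) = -5617648
Delta mod 53 = 34

Delta = 34 (mod 53)


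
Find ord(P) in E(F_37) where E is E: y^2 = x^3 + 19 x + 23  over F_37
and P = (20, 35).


Compute successive multiples of P until we hit O:
  1P = (20, 35)
  2P = (25, 18)
  3P = (8, 13)
  4P = (36, 22)
  5P = (11, 34)
  6P = (22, 10)
  7P = (31, 10)
  8P = (30, 18)
  ... (continuing to 40P)
  40P = O

ord(P) = 40


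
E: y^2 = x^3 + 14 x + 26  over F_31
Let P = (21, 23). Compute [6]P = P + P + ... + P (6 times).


k = 6 = 110_2 (binary, LSB first: 011)
Double-and-add from P = (21, 23):
  bit 0 = 0: acc unchanged = O
  bit 1 = 1: acc = O + (22, 16) = (22, 16)
  bit 2 = 1: acc = (22, 16) + (6, 4) = (21, 8)

6P = (21, 8)


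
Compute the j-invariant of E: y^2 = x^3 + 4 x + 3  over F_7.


Delta = -16(4 a^3 + 27 b^2) mod 7 = 3
-1728 * (4 a)^3 = -1728 * (4*4)^3 mod 7 = 1
j = 1 * 3^(-1) mod 7 = 5

j = 5 (mod 7)


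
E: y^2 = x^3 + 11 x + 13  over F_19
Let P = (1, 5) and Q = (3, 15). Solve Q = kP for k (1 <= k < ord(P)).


Enumerate multiples of P until we hit Q = (3, 15):
  1P = (1, 5)
  2P = (3, 15)
Match found at i = 2.

k = 2


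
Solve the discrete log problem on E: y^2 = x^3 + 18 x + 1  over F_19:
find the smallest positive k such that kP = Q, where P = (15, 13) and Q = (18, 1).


Enumerate multiples of P until we hit Q = (18, 1):
  1P = (15, 13)
  2P = (5, 8)
  3P = (4, 2)
  4P = (1, 1)
  5P = (8, 12)
  6P = (3, 5)
  7P = (12, 8)
  8P = (18, 1)
Match found at i = 8.

k = 8


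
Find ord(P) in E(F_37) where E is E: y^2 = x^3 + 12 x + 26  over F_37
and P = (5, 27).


Compute successive multiples of P until we hit O:
  1P = (5, 27)
  2P = (24, 2)
  3P = (29, 26)
  4P = (33, 5)
  5P = (10, 6)
  6P = (13, 14)
  7P = (28, 15)
  8P = (7, 3)
  ... (continuing to 22P)
  22P = O

ord(P) = 22


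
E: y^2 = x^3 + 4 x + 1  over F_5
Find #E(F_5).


For each x in F_5, count y with y^2 = x^3 + 4 x + 1 mod 5:
  x = 0: RHS = 1, y in [1, 4]  -> 2 point(s)
  x = 1: RHS = 1, y in [1, 4]  -> 2 point(s)
  x = 3: RHS = 0, y in [0]  -> 1 point(s)
  x = 4: RHS = 1, y in [1, 4]  -> 2 point(s)
Affine points: 7. Add the point at infinity: total = 8.

#E(F_5) = 8


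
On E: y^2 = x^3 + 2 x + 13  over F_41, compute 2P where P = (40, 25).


Doubling: s = (3 x1^2 + a) / (2 y1)
s = (3*40^2 + 2) / (2*25) mod 41 = 37
x3 = s^2 - 2 x1 mod 41 = 37^2 - 2*40 = 18
y3 = s (x1 - x3) - y1 mod 41 = 37 * (40 - 18) - 25 = 10

2P = (18, 10)


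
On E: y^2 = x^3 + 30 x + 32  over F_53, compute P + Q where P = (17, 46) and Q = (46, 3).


P != Q, so use the chord formula.
s = (y2 - y1) / (x2 - x1) = (10) / (29) mod 53 = 4
x3 = s^2 - x1 - x2 mod 53 = 4^2 - 17 - 46 = 6
y3 = s (x1 - x3) - y1 mod 53 = 4 * (17 - 6) - 46 = 51

P + Q = (6, 51)


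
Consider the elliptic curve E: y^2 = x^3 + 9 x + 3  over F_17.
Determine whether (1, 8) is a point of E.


Check whether y^2 = x^3 + 9 x + 3 (mod 17) for (x, y) = (1, 8).
LHS: y^2 = 8^2 mod 17 = 13
RHS: x^3 + 9 x + 3 = 1^3 + 9*1 + 3 mod 17 = 13
LHS = RHS

Yes, on the curve


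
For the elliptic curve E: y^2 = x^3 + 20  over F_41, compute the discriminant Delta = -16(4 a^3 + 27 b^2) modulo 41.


4 a^3 + 27 b^2 = 4*0^3 + 27*20^2 = 0 + 10800 = 10800
Delta = -16 * (10800) = -172800
Delta mod 41 = 15

Delta = 15 (mod 41)


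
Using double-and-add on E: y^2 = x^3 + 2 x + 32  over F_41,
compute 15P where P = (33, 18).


k = 15 = 1111_2 (binary, LSB first: 1111)
Double-and-add from P = (33, 18):
  bit 0 = 1: acc = O + (33, 18) = (33, 18)
  bit 1 = 1: acc = (33, 18) + (11, 14) = (36, 15)
  bit 2 = 1: acc = (36, 15) + (14, 4) = (22, 33)
  bit 3 = 1: acc = (22, 33) + (17, 31) = (12, 12)

15P = (12, 12)


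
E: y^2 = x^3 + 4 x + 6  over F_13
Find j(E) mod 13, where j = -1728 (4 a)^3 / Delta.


Delta = -16(4 a^3 + 27 b^2) mod 13 = 8
-1728 * (4 a)^3 = -1728 * (4*4)^3 mod 13 = 1
j = 1 * 8^(-1) mod 13 = 5

j = 5 (mod 13)


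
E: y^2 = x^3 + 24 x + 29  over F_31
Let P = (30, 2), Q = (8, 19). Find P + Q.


P != Q, so use the chord formula.
s = (y2 - y1) / (x2 - x1) = (17) / (9) mod 31 = 26
x3 = s^2 - x1 - x2 mod 31 = 26^2 - 30 - 8 = 18
y3 = s (x1 - x3) - y1 mod 31 = 26 * (30 - 18) - 2 = 0

P + Q = (18, 0)


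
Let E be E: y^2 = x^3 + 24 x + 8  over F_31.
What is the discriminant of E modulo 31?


4 a^3 + 27 b^2 = 4*24^3 + 27*8^2 = 55296 + 1728 = 57024
Delta = -16 * (57024) = -912384
Delta mod 31 = 8

Delta = 8 (mod 31)


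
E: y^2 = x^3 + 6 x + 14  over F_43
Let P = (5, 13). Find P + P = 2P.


Doubling: s = (3 x1^2 + a) / (2 y1)
s = (3*5^2 + 6) / (2*13) mod 43 = 18
x3 = s^2 - 2 x1 mod 43 = 18^2 - 2*5 = 13
y3 = s (x1 - x3) - y1 mod 43 = 18 * (5 - 13) - 13 = 15

2P = (13, 15)


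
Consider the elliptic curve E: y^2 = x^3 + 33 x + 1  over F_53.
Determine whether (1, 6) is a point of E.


Check whether y^2 = x^3 + 33 x + 1 (mod 53) for (x, y) = (1, 6).
LHS: y^2 = 6^2 mod 53 = 36
RHS: x^3 + 33 x + 1 = 1^3 + 33*1 + 1 mod 53 = 35
LHS != RHS

No, not on the curve


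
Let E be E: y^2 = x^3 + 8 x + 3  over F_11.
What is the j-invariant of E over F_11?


Delta = -16(4 a^3 + 27 b^2) mod 11 = 7
-1728 * (4 a)^3 = -1728 * (4*8)^3 mod 11 = 1
j = 1 * 7^(-1) mod 11 = 8

j = 8 (mod 11)


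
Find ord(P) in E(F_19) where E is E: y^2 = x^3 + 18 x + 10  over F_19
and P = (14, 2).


Compute successive multiples of P until we hit O:
  1P = (14, 2)
  2P = (15, 8)
  3P = (7, 2)
  4P = (17, 17)
  5P = (13, 3)
  6P = (12, 15)
  7P = (2, 15)
  8P = (8, 1)
  ... (continuing to 24P)
  24P = O

ord(P) = 24


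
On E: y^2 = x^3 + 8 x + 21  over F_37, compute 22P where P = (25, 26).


k = 22 = 10110_2 (binary, LSB first: 01101)
Double-and-add from P = (25, 26):
  bit 0 = 0: acc unchanged = O
  bit 1 = 1: acc = O + (17, 36) = (17, 36)
  bit 2 = 1: acc = (17, 36) + (36, 7) = (18, 22)
  bit 3 = 0: acc unchanged = (18, 22)
  bit 4 = 1: acc = (18, 22) + (20, 2) = (25, 11)

22P = (25, 11)


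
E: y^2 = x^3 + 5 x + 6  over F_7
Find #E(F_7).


For each x in F_7, count y with y^2 = x^3 + 5 x + 6 mod 7:
  x = 5: RHS = 2, y in [3, 4]  -> 2 point(s)
  x = 6: RHS = 0, y in [0]  -> 1 point(s)
Affine points: 3. Add the point at infinity: total = 4.

#E(F_7) = 4


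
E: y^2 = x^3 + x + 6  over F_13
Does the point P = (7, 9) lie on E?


Check whether y^2 = x^3 + 1 x + 6 (mod 13) for (x, y) = (7, 9).
LHS: y^2 = 9^2 mod 13 = 3
RHS: x^3 + 1 x + 6 = 7^3 + 1*7 + 6 mod 13 = 5
LHS != RHS

No, not on the curve


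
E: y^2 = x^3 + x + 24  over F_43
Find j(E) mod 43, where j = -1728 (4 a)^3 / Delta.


Delta = -16(4 a^3 + 27 b^2) mod 43 = 31
-1728 * (4 a)^3 = -1728 * (4*1)^3 mod 43 = 4
j = 4 * 31^(-1) mod 43 = 14

j = 14 (mod 43)


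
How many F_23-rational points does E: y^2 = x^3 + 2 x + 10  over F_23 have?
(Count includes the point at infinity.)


For each x in F_23, count y with y^2 = x^3 + 2 x + 10 mod 23:
  x = 1: RHS = 13, y in [6, 17]  -> 2 point(s)
  x = 4: RHS = 13, y in [6, 17]  -> 2 point(s)
  x = 6: RHS = 8, y in [10, 13]  -> 2 point(s)
  x = 8: RHS = 9, y in [3, 20]  -> 2 point(s)
  x = 10: RHS = 18, y in [8, 15]  -> 2 point(s)
  x = 11: RHS = 6, y in [11, 12]  -> 2 point(s)
  x = 13: RHS = 2, y in [5, 18]  -> 2 point(s)
  x = 17: RHS = 12, y in [9, 14]  -> 2 point(s)
  x = 18: RHS = 13, y in [6, 17]  -> 2 point(s)
  x = 20: RHS = 0, y in [0]  -> 1 point(s)
Affine points: 19. Add the point at infinity: total = 20.

#E(F_23) = 20


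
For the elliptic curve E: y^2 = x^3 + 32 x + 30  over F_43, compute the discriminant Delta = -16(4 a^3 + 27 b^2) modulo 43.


4 a^3 + 27 b^2 = 4*32^3 + 27*30^2 = 131072 + 24300 = 155372
Delta = -16 * (155372) = -2485952
Delta mod 43 = 7

Delta = 7 (mod 43)


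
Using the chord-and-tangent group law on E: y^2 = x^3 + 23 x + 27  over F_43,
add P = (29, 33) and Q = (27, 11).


P != Q, so use the chord formula.
s = (y2 - y1) / (x2 - x1) = (21) / (41) mod 43 = 11
x3 = s^2 - x1 - x2 mod 43 = 11^2 - 29 - 27 = 22
y3 = s (x1 - x3) - y1 mod 43 = 11 * (29 - 22) - 33 = 1

P + Q = (22, 1)


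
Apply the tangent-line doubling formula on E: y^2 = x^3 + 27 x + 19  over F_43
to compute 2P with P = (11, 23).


Doubling: s = (3 x1^2 + a) / (2 y1)
s = (3*11^2 + 27) / (2*23) mod 43 = 1
x3 = s^2 - 2 x1 mod 43 = 1^2 - 2*11 = 22
y3 = s (x1 - x3) - y1 mod 43 = 1 * (11 - 22) - 23 = 9

2P = (22, 9)


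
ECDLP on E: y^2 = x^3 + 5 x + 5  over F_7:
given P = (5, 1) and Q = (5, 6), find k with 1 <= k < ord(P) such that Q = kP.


Enumerate multiples of P until we hit Q = (5, 6):
  1P = (5, 1)
  2P = (1, 5)
  3P = (2, 3)
  4P = (2, 4)
  5P = (1, 2)
  6P = (5, 6)
Match found at i = 6.

k = 6


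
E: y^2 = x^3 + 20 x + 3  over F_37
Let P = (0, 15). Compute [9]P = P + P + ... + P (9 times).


k = 9 = 1001_2 (binary, LSB first: 1001)
Double-and-add from P = (0, 15):
  bit 0 = 1: acc = O + (0, 15) = (0, 15)
  bit 1 = 0: acc unchanged = (0, 15)
  bit 2 = 0: acc unchanged = (0, 15)
  bit 3 = 1: acc = (0, 15) + (20, 2) = (14, 20)

9P = (14, 20)


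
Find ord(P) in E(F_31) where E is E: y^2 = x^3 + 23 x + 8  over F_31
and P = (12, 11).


Compute successive multiples of P until we hit O:
  1P = (12, 11)
  2P = (9, 13)
  3P = (7, 27)
  4P = (21, 24)
  5P = (2, 0)
  6P = (21, 7)
  7P = (7, 4)
  8P = (9, 18)
  ... (continuing to 10P)
  10P = O

ord(P) = 10


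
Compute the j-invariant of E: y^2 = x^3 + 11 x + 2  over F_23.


Delta = -16(4 a^3 + 27 b^2) mod 23 = 5
-1728 * (4 a)^3 = -1728 * (4*11)^3 mod 23 = 1
j = 1 * 5^(-1) mod 23 = 14

j = 14 (mod 23)


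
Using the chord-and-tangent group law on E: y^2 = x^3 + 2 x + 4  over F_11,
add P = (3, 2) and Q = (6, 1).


P != Q, so use the chord formula.
s = (y2 - y1) / (x2 - x1) = (10) / (3) mod 11 = 7
x3 = s^2 - x1 - x2 mod 11 = 7^2 - 3 - 6 = 7
y3 = s (x1 - x3) - y1 mod 11 = 7 * (3 - 7) - 2 = 3

P + Q = (7, 3)


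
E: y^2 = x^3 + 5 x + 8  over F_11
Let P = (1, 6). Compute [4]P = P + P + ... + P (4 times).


k = 4 = 100_2 (binary, LSB first: 001)
Double-and-add from P = (1, 6):
  bit 0 = 0: acc unchanged = O
  bit 1 = 0: acc unchanged = O
  bit 2 = 1: acc = O + (9, 1) = (9, 1)

4P = (9, 1)


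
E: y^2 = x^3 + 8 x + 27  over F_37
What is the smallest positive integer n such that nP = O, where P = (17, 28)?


Compute successive multiples of P until we hit O:
  1P = (17, 28)
  2P = (13, 16)
  3P = (16, 12)
  4P = (1, 6)
  5P = (18, 3)
  6P = (35, 15)
  7P = (32, 26)
  8P = (14, 16)
  ... (continuing to 45P)
  45P = O

ord(P) = 45


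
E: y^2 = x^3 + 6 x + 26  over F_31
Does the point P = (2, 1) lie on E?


Check whether y^2 = x^3 + 6 x + 26 (mod 31) for (x, y) = (2, 1).
LHS: y^2 = 1^2 mod 31 = 1
RHS: x^3 + 6 x + 26 = 2^3 + 6*2 + 26 mod 31 = 15
LHS != RHS

No, not on the curve


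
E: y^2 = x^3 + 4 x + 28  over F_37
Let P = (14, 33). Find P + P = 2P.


Doubling: s = (3 x1^2 + a) / (2 y1)
s = (3*14^2 + 4) / (2*33) mod 37 = 0
x3 = s^2 - 2 x1 mod 37 = 0^2 - 2*14 = 9
y3 = s (x1 - x3) - y1 mod 37 = 0 * (14 - 9) - 33 = 4

2P = (9, 4)


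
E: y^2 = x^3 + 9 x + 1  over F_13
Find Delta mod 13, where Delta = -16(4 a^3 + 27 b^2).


4 a^3 + 27 b^2 = 4*9^3 + 27*1^2 = 2916 + 27 = 2943
Delta = -16 * (2943) = -47088
Delta mod 13 = 11

Delta = 11 (mod 13)


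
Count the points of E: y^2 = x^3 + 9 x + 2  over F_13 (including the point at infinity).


For each x in F_13, count y with y^2 = x^3 + 9 x + 2 mod 13:
  x = 1: RHS = 12, y in [5, 8]  -> 2 point(s)
  x = 3: RHS = 4, y in [2, 11]  -> 2 point(s)
  x = 5: RHS = 3, y in [4, 9]  -> 2 point(s)
  x = 6: RHS = 12, y in [5, 8]  -> 2 point(s)
  x = 8: RHS = 1, y in [1, 12]  -> 2 point(s)
  x = 10: RHS = 0, y in [0]  -> 1 point(s)
Affine points: 11. Add the point at infinity: total = 12.

#E(F_13) = 12


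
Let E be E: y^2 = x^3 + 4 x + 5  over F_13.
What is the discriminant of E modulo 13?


4 a^3 + 27 b^2 = 4*4^3 + 27*5^2 = 256 + 675 = 931
Delta = -16 * (931) = -14896
Delta mod 13 = 2

Delta = 2 (mod 13)


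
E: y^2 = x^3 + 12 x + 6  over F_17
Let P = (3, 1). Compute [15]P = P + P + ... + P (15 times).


k = 15 = 1111_2 (binary, LSB first: 1111)
Double-and-add from P = (3, 1):
  bit 0 = 1: acc = O + (3, 1) = (3, 1)
  bit 1 = 1: acc = (3, 1) + (13, 8) = (2, 15)
  bit 2 = 1: acc = (2, 15) + (4, 13) = (12, 12)
  bit 3 = 1: acc = (12, 12) + (10, 15) = (10, 2)

15P = (10, 2)


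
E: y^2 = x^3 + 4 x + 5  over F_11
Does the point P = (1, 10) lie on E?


Check whether y^2 = x^3 + 4 x + 5 (mod 11) for (x, y) = (1, 10).
LHS: y^2 = 10^2 mod 11 = 1
RHS: x^3 + 4 x + 5 = 1^3 + 4*1 + 5 mod 11 = 10
LHS != RHS

No, not on the curve


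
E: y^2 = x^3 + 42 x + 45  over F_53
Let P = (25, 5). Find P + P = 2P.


Doubling: s = (3 x1^2 + a) / (2 y1)
s = (3*25^2 + 42) / (2*5) mod 53 = 38
x3 = s^2 - 2 x1 mod 53 = 38^2 - 2*25 = 16
y3 = s (x1 - x3) - y1 mod 53 = 38 * (25 - 16) - 5 = 19

2P = (16, 19)


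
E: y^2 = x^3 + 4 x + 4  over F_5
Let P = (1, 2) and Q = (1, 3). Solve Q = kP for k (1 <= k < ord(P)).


Enumerate multiples of P until we hit Q = (1, 3):
  1P = (1, 2)
  2P = (2, 0)
  3P = (1, 3)
Match found at i = 3.

k = 3


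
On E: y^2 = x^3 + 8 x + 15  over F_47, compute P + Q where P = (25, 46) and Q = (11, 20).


P != Q, so use the chord formula.
s = (y2 - y1) / (x2 - x1) = (21) / (33) mod 47 = 22
x3 = s^2 - x1 - x2 mod 47 = 22^2 - 25 - 11 = 25
y3 = s (x1 - x3) - y1 mod 47 = 22 * (25 - 25) - 46 = 1

P + Q = (25, 1)


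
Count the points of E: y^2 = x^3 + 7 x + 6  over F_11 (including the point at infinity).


For each x in F_11, count y with y^2 = x^3 + 7 x + 6 mod 11:
  x = 1: RHS = 3, y in [5, 6]  -> 2 point(s)
  x = 5: RHS = 1, y in [1, 10]  -> 2 point(s)
  x = 6: RHS = 0, y in [0]  -> 1 point(s)
  x = 10: RHS = 9, y in [3, 8]  -> 2 point(s)
Affine points: 7. Add the point at infinity: total = 8.

#E(F_11) = 8


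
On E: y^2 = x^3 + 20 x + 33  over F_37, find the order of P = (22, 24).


Compute successive multiples of P until we hit O:
  1P = (22, 24)
  2P = (29, 8)
  3P = (32, 20)
  4P = (32, 17)
  5P = (29, 29)
  6P = (22, 13)
  7P = O

ord(P) = 7


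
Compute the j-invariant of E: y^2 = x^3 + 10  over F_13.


Delta = -16(4 a^3 + 27 b^2) mod 13 = 12
-1728 * (4 a)^3 = -1728 * (4*0)^3 mod 13 = 0
j = 0 * 12^(-1) mod 13 = 0

j = 0 (mod 13)


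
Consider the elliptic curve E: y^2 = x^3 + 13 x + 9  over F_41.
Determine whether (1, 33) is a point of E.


Check whether y^2 = x^3 + 13 x + 9 (mod 41) for (x, y) = (1, 33).
LHS: y^2 = 33^2 mod 41 = 23
RHS: x^3 + 13 x + 9 = 1^3 + 13*1 + 9 mod 41 = 23
LHS = RHS

Yes, on the curve


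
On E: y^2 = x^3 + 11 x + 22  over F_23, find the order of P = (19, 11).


Compute successive multiples of P until we hit O:
  1P = (19, 11)
  2P = (16, 19)
  3P = (13, 19)
  4P = (3, 6)
  5P = (17, 4)
  6P = (5, 15)
  7P = (8, 22)
  8P = (20, 13)
  ... (continuing to 23P)
  23P = O

ord(P) = 23


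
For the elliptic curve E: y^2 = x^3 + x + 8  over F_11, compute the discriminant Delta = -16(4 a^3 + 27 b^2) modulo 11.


4 a^3 + 27 b^2 = 4*1^3 + 27*8^2 = 4 + 1728 = 1732
Delta = -16 * (1732) = -27712
Delta mod 11 = 8

Delta = 8 (mod 11)


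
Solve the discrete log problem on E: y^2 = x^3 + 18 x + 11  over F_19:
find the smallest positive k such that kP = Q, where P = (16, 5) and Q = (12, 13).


Enumerate multiples of P until we hit Q = (12, 13):
  1P = (16, 5)
  2P = (12, 13)
Match found at i = 2.

k = 2


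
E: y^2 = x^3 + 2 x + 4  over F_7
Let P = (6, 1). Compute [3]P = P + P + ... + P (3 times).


k = 3 = 11_2 (binary, LSB first: 11)
Double-and-add from P = (6, 1):
  bit 0 = 1: acc = O + (6, 1) = (6, 1)
  bit 1 = 1: acc = (6, 1) + (3, 3) = (0, 2)

3P = (0, 2)


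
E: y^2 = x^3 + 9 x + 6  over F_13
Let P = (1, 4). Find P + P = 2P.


Doubling: s = (3 x1^2 + a) / (2 y1)
s = (3*1^2 + 9) / (2*4) mod 13 = 8
x3 = s^2 - 2 x1 mod 13 = 8^2 - 2*1 = 10
y3 = s (x1 - x3) - y1 mod 13 = 8 * (1 - 10) - 4 = 2

2P = (10, 2)


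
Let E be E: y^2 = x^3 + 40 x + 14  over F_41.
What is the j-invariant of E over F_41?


Delta = -16(4 a^3 + 27 b^2) mod 41 = 16
-1728 * (4 a)^3 = -1728 * (4*40)^3 mod 41 = 15
j = 15 * 16^(-1) mod 41 = 24

j = 24 (mod 41)


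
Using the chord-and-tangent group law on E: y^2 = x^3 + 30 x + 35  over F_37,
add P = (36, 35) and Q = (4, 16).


P != Q, so use the chord formula.
s = (y2 - y1) / (x2 - x1) = (18) / (5) mod 37 = 11
x3 = s^2 - x1 - x2 mod 37 = 11^2 - 36 - 4 = 7
y3 = s (x1 - x3) - y1 mod 37 = 11 * (36 - 7) - 35 = 25

P + Q = (7, 25)


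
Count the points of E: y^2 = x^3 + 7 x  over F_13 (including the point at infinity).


For each x in F_13, count y with y^2 = x^3 + 7 x + 0 mod 13:
  x = 0: RHS = 0, y in [0]  -> 1 point(s)
  x = 2: RHS = 9, y in [3, 10]  -> 2 point(s)
  x = 3: RHS = 9, y in [3, 10]  -> 2 point(s)
  x = 4: RHS = 1, y in [1, 12]  -> 2 point(s)
  x = 5: RHS = 4, y in [2, 11]  -> 2 point(s)
  x = 8: RHS = 9, y in [3, 10]  -> 2 point(s)
  x = 9: RHS = 12, y in [5, 8]  -> 2 point(s)
  x = 10: RHS = 4, y in [2, 11]  -> 2 point(s)
  x = 11: RHS = 4, y in [2, 11]  -> 2 point(s)
Affine points: 17. Add the point at infinity: total = 18.

#E(F_13) = 18


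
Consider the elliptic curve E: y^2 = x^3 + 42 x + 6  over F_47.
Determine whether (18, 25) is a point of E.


Check whether y^2 = x^3 + 42 x + 6 (mod 47) for (x, y) = (18, 25).
LHS: y^2 = 25^2 mod 47 = 14
RHS: x^3 + 42 x + 6 = 18^3 + 42*18 + 6 mod 47 = 14
LHS = RHS

Yes, on the curve


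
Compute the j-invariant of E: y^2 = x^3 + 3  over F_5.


Delta = -16(4 a^3 + 27 b^2) mod 5 = 2
-1728 * (4 a)^3 = -1728 * (4*0)^3 mod 5 = 0
j = 0 * 2^(-1) mod 5 = 0

j = 0 (mod 5)


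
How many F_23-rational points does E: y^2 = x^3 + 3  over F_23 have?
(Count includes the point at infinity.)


For each x in F_23, count y with y^2 = x^3 + 0 x + 3 mod 23:
  x = 0: RHS = 3, y in [7, 16]  -> 2 point(s)
  x = 1: RHS = 4, y in [2, 21]  -> 2 point(s)
  x = 5: RHS = 13, y in [6, 17]  -> 2 point(s)
  x = 6: RHS = 12, y in [9, 14]  -> 2 point(s)
  x = 7: RHS = 1, y in [1, 22]  -> 2 point(s)
  x = 8: RHS = 9, y in [3, 20]  -> 2 point(s)
  x = 11: RHS = 0, y in [0]  -> 1 point(s)
  x = 12: RHS = 6, y in [11, 12]  -> 2 point(s)
  x = 18: RHS = 16, y in [4, 19]  -> 2 point(s)
  x = 19: RHS = 8, y in [10, 13]  -> 2 point(s)
  x = 21: RHS = 18, y in [8, 15]  -> 2 point(s)
  x = 22: RHS = 2, y in [5, 18]  -> 2 point(s)
Affine points: 23. Add the point at infinity: total = 24.

#E(F_23) = 24


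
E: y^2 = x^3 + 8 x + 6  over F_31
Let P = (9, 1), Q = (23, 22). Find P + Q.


P != Q, so use the chord formula.
s = (y2 - y1) / (x2 - x1) = (21) / (14) mod 31 = 17
x3 = s^2 - x1 - x2 mod 31 = 17^2 - 9 - 23 = 9
y3 = s (x1 - x3) - y1 mod 31 = 17 * (9 - 9) - 1 = 30

P + Q = (9, 30)


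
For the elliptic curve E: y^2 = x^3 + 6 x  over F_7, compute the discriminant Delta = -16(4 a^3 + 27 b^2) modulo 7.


4 a^3 + 27 b^2 = 4*6^3 + 27*0^2 = 864 + 0 = 864
Delta = -16 * (864) = -13824
Delta mod 7 = 1

Delta = 1 (mod 7)


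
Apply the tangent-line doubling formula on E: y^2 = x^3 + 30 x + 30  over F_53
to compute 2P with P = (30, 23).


Doubling: s = (3 x1^2 + a) / (2 y1)
s = (3*30^2 + 30) / (2*23) mod 53 = 34
x3 = s^2 - 2 x1 mod 53 = 34^2 - 2*30 = 36
y3 = s (x1 - x3) - y1 mod 53 = 34 * (30 - 36) - 23 = 38

2P = (36, 38)


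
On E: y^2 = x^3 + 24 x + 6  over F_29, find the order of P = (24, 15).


Compute successive multiples of P until we hit O:
  1P = (24, 15)
  2P = (9, 20)
  3P = (9, 9)
  4P = (24, 14)
  5P = O

ord(P) = 5


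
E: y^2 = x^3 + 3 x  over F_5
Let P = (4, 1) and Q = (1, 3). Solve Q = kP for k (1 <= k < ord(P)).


Enumerate multiples of P until we hit Q = (1, 3):
  1P = (4, 1)
  2P = (1, 3)
Match found at i = 2.

k = 2


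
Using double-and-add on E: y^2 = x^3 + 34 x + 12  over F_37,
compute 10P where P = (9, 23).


k = 10 = 1010_2 (binary, LSB first: 0101)
Double-and-add from P = (9, 23):
  bit 0 = 0: acc unchanged = O
  bit 1 = 1: acc = O + (23, 23) = (23, 23)
  bit 2 = 0: acc unchanged = (23, 23)
  bit 3 = 1: acc = (23, 23) + (31, 31) = (21, 16)

10P = (21, 16)


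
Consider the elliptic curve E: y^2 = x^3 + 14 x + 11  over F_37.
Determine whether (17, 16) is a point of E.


Check whether y^2 = x^3 + 14 x + 11 (mod 37) for (x, y) = (17, 16).
LHS: y^2 = 16^2 mod 37 = 34
RHS: x^3 + 14 x + 11 = 17^3 + 14*17 + 11 mod 37 = 19
LHS != RHS

No, not on the curve


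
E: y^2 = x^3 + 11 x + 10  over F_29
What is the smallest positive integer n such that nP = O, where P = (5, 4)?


Compute successive multiples of P until we hit O:
  1P = (5, 4)
  2P = (24, 2)
  3P = (7, 13)
  4P = (1, 14)
  5P = (22, 24)
  6P = (8, 1)
  7P = (17, 8)
  8P = (20, 20)
  ... (continuing to 21P)
  21P = O

ord(P) = 21


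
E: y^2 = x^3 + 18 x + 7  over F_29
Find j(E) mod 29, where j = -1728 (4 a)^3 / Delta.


Delta = -16(4 a^3 + 27 b^2) mod 29 = 13
-1728 * (4 a)^3 = -1728 * (4*18)^3 mod 29 = 13
j = 13 * 13^(-1) mod 29 = 1

j = 1 (mod 29)


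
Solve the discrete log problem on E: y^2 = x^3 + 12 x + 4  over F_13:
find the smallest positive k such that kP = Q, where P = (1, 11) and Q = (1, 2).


Enumerate multiples of P until we hit Q = (1, 2):
  1P = (1, 11)
  2P = (8, 12)
  3P = (8, 1)
  4P = (1, 2)
Match found at i = 4.

k = 4


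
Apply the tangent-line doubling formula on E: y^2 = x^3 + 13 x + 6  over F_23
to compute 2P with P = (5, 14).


Doubling: s = (3 x1^2 + a) / (2 y1)
s = (3*5^2 + 13) / (2*14) mod 23 = 13
x3 = s^2 - 2 x1 mod 23 = 13^2 - 2*5 = 21
y3 = s (x1 - x3) - y1 mod 23 = 13 * (5 - 21) - 14 = 8

2P = (21, 8)


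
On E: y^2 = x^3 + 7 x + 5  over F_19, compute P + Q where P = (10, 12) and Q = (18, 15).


P != Q, so use the chord formula.
s = (y2 - y1) / (x2 - x1) = (3) / (8) mod 19 = 17
x3 = s^2 - x1 - x2 mod 19 = 17^2 - 10 - 18 = 14
y3 = s (x1 - x3) - y1 mod 19 = 17 * (10 - 14) - 12 = 15

P + Q = (14, 15)


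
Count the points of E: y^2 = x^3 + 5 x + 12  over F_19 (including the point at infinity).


For each x in F_19, count y with y^2 = x^3 + 5 x + 12 mod 19:
  x = 2: RHS = 11, y in [7, 12]  -> 2 point(s)
  x = 3: RHS = 16, y in [4, 15]  -> 2 point(s)
  x = 4: RHS = 1, y in [1, 18]  -> 2 point(s)
  x = 6: RHS = 11, y in [7, 12]  -> 2 point(s)
  x = 9: RHS = 7, y in [8, 11]  -> 2 point(s)
  x = 10: RHS = 17, y in [6, 13]  -> 2 point(s)
  x = 11: RHS = 11, y in [7, 12]  -> 2 point(s)
  x = 15: RHS = 4, y in [2, 17]  -> 2 point(s)
  x = 18: RHS = 6, y in [5, 14]  -> 2 point(s)
Affine points: 18. Add the point at infinity: total = 19.

#E(F_19) = 19


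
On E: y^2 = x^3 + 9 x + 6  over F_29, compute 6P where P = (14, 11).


k = 6 = 110_2 (binary, LSB first: 011)
Double-and-add from P = (14, 11):
  bit 0 = 0: acc unchanged = O
  bit 1 = 1: acc = O + (14, 18) = (14, 18)
  bit 2 = 1: acc = (14, 18) + (14, 11) = O

6P = O


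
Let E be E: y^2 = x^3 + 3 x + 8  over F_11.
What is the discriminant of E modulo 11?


4 a^3 + 27 b^2 = 4*3^3 + 27*8^2 = 108 + 1728 = 1836
Delta = -16 * (1836) = -29376
Delta mod 11 = 5

Delta = 5 (mod 11)


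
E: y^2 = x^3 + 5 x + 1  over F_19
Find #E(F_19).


For each x in F_19, count y with y^2 = x^3 + 5 x + 1 mod 19:
  x = 0: RHS = 1, y in [1, 18]  -> 2 point(s)
  x = 1: RHS = 7, y in [8, 11]  -> 2 point(s)
  x = 2: RHS = 0, y in [0]  -> 1 point(s)
  x = 3: RHS = 5, y in [9, 10]  -> 2 point(s)
  x = 4: RHS = 9, y in [3, 16]  -> 2 point(s)
  x = 6: RHS = 0, y in [0]  -> 1 point(s)
  x = 10: RHS = 6, y in [5, 14]  -> 2 point(s)
  x = 11: RHS = 0, y in [0]  -> 1 point(s)
  x = 16: RHS = 16, y in [4, 15]  -> 2 point(s)
Affine points: 15. Add the point at infinity: total = 16.

#E(F_19) = 16


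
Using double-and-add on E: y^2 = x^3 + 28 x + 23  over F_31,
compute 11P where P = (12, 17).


k = 11 = 1011_2 (binary, LSB first: 1101)
Double-and-add from P = (12, 17):
  bit 0 = 1: acc = O + (12, 17) = (12, 17)
  bit 1 = 1: acc = (12, 17) + (27, 8) = (6, 29)
  bit 2 = 0: acc unchanged = (6, 29)
  bit 3 = 1: acc = (6, 29) + (11, 22) = (11, 9)

11P = (11, 9)


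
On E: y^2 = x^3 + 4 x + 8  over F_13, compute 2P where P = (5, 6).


Doubling: s = (3 x1^2 + a) / (2 y1)
s = (3*5^2 + 4) / (2*6) mod 13 = 12
x3 = s^2 - 2 x1 mod 13 = 12^2 - 2*5 = 4
y3 = s (x1 - x3) - y1 mod 13 = 12 * (5 - 4) - 6 = 6

2P = (4, 6)


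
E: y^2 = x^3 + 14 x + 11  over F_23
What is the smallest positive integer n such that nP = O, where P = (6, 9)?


Compute successive multiples of P until we hit O:
  1P = (6, 9)
  2P = (1, 7)
  3P = (18, 0)
  4P = (1, 16)
  5P = (6, 14)
  6P = O

ord(P) = 6


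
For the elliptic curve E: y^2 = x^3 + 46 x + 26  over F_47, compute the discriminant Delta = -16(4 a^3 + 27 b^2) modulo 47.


4 a^3 + 27 b^2 = 4*46^3 + 27*26^2 = 389344 + 18252 = 407596
Delta = -16 * (407596) = -6521536
Delta mod 47 = 43

Delta = 43 (mod 47)


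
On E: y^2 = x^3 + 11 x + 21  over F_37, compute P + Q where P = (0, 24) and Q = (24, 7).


P != Q, so use the chord formula.
s = (y2 - y1) / (x2 - x1) = (20) / (24) mod 37 = 7
x3 = s^2 - x1 - x2 mod 37 = 7^2 - 0 - 24 = 25
y3 = s (x1 - x3) - y1 mod 37 = 7 * (0 - 25) - 24 = 23

P + Q = (25, 23)


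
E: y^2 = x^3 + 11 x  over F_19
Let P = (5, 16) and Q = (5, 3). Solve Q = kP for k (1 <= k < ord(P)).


Enumerate multiples of P until we hit Q = (5, 3):
  1P = (5, 16)
  2P = (16, 15)
  3P = (9, 12)
  4P = (6, 4)
  5P = (0, 0)
  6P = (6, 15)
  7P = (9, 7)
  8P = (16, 4)
  9P = (5, 3)
Match found at i = 9.

k = 9


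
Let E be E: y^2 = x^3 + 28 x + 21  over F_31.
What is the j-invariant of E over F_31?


Delta = -16(4 a^3 + 27 b^2) mod 31 = 6
-1728 * (4 a)^3 = -1728 * (4*28)^3 mod 31 = 2
j = 2 * 6^(-1) mod 31 = 21

j = 21 (mod 31)


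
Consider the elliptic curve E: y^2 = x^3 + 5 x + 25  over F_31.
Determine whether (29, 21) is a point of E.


Check whether y^2 = x^3 + 5 x + 25 (mod 31) for (x, y) = (29, 21).
LHS: y^2 = 21^2 mod 31 = 7
RHS: x^3 + 5 x + 25 = 29^3 + 5*29 + 25 mod 31 = 7
LHS = RHS

Yes, on the curve


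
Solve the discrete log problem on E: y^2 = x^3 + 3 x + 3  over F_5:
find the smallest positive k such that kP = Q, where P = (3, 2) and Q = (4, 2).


Enumerate multiples of P until we hit Q = (4, 2):
  1P = (3, 2)
  2P = (4, 3)
  3P = (4, 2)
Match found at i = 3.

k = 3


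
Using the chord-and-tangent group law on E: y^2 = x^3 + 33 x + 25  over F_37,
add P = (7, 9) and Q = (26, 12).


P != Q, so use the chord formula.
s = (y2 - y1) / (x2 - x1) = (3) / (19) mod 37 = 6
x3 = s^2 - x1 - x2 mod 37 = 6^2 - 7 - 26 = 3
y3 = s (x1 - x3) - y1 mod 37 = 6 * (7 - 3) - 9 = 15

P + Q = (3, 15)


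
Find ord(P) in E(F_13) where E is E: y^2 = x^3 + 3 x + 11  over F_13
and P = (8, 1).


Compute successive multiples of P until we hit O:
  1P = (8, 1)
  2P = (10, 12)
  3P = (9, 0)
  4P = (10, 1)
  5P = (8, 12)
  6P = O

ord(P) = 6


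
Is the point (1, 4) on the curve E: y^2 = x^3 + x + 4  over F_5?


Check whether y^2 = x^3 + 1 x + 4 (mod 5) for (x, y) = (1, 4).
LHS: y^2 = 4^2 mod 5 = 1
RHS: x^3 + 1 x + 4 = 1^3 + 1*1 + 4 mod 5 = 1
LHS = RHS

Yes, on the curve


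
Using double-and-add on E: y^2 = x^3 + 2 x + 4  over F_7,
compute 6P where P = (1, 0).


k = 6 = 110_2 (binary, LSB first: 011)
Double-and-add from P = (1, 0):
  bit 0 = 0: acc unchanged = O
  bit 1 = 1: acc = O + O = O
  bit 2 = 1: acc = O + O = O

6P = O


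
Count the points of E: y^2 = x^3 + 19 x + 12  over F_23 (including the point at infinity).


For each x in F_23, count y with y^2 = x^3 + 19 x + 12 mod 23:
  x = 0: RHS = 12, y in [9, 14]  -> 2 point(s)
  x = 1: RHS = 9, y in [3, 20]  -> 2 point(s)
  x = 2: RHS = 12, y in [9, 14]  -> 2 point(s)
  x = 3: RHS = 4, y in [2, 21]  -> 2 point(s)
  x = 5: RHS = 2, y in [5, 18]  -> 2 point(s)
  x = 8: RHS = 9, y in [3, 20]  -> 2 point(s)
  x = 10: RHS = 6, y in [11, 12]  -> 2 point(s)
  x = 12: RHS = 13, y in [6, 17]  -> 2 point(s)
  x = 13: RHS = 18, y in [8, 15]  -> 2 point(s)
  x = 14: RHS = 9, y in [3, 20]  -> 2 point(s)
  x = 17: RHS = 4, y in [2, 21]  -> 2 point(s)
  x = 21: RHS = 12, y in [9, 14]  -> 2 point(s)
Affine points: 24. Add the point at infinity: total = 25.

#E(F_23) = 25


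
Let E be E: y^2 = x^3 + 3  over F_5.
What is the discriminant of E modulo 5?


4 a^3 + 27 b^2 = 4*0^3 + 27*3^2 = 0 + 243 = 243
Delta = -16 * (243) = -3888
Delta mod 5 = 2

Delta = 2 (mod 5)


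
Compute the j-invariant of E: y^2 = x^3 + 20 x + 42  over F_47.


Delta = -16(4 a^3 + 27 b^2) mod 47 = 28
-1728 * (4 a)^3 = -1728 * (4*20)^3 mod 47 = 37
j = 37 * 28^(-1) mod 47 = 3

j = 3 (mod 47)
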